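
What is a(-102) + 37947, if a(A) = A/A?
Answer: 37948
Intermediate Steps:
a(A) = 1
a(-102) + 37947 = 1 + 37947 = 37948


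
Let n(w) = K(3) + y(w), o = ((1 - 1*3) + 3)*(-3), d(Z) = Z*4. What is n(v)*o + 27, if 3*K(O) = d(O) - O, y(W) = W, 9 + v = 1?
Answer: 42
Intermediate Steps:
v = -8 (v = -9 + 1 = -8)
d(Z) = 4*Z
o = -3 (o = ((1 - 3) + 3)*(-3) = (-2 + 3)*(-3) = 1*(-3) = -3)
K(O) = O (K(O) = (4*O - O)/3 = (3*O)/3 = O)
n(w) = 3 + w
n(v)*o + 27 = (3 - 8)*(-3) + 27 = -5*(-3) + 27 = 15 + 27 = 42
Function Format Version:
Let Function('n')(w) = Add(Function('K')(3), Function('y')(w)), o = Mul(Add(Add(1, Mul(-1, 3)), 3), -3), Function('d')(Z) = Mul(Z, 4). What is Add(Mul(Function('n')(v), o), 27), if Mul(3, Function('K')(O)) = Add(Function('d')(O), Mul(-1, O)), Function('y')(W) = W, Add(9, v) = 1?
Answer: 42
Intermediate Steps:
v = -8 (v = Add(-9, 1) = -8)
Function('d')(Z) = Mul(4, Z)
o = -3 (o = Mul(Add(Add(1, -3), 3), -3) = Mul(Add(-2, 3), -3) = Mul(1, -3) = -3)
Function('K')(O) = O (Function('K')(O) = Mul(Rational(1, 3), Add(Mul(4, O), Mul(-1, O))) = Mul(Rational(1, 3), Mul(3, O)) = O)
Function('n')(w) = Add(3, w)
Add(Mul(Function('n')(v), o), 27) = Add(Mul(Add(3, -8), -3), 27) = Add(Mul(-5, -3), 27) = Add(15, 27) = 42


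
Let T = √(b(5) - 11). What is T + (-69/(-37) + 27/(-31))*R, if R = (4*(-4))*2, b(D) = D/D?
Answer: -36480/1147 + I*√10 ≈ -31.805 + 3.1623*I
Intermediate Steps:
b(D) = 1
R = -32 (R = -16*2 = -32)
T = I*√10 (T = √(1 - 11) = √(-10) = I*√10 ≈ 3.1623*I)
T + (-69/(-37) + 27/(-31))*R = I*√10 + (-69/(-37) + 27/(-31))*(-32) = I*√10 + (-69*(-1/37) + 27*(-1/31))*(-32) = I*√10 + (69/37 - 27/31)*(-32) = I*√10 + (1140/1147)*(-32) = I*√10 - 36480/1147 = -36480/1147 + I*√10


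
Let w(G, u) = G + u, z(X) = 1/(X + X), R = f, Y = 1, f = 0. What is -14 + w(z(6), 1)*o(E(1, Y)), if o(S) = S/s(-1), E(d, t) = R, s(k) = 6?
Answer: -14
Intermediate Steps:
R = 0
E(d, t) = 0
z(X) = 1/(2*X)
o(S) = S/6
-14 + w(z(6), 1)*o(E(1, Y)) = -14 + ((½)/6 + 1)*((⅙)*0) = -14 + ((½)*(⅙) + 1)*0 = -14 + (1/12 + 1)*0 = -14 + (13/12)*0 = -14 + 0 = -14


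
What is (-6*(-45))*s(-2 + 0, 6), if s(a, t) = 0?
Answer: 0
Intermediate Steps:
(-6*(-45))*s(-2 + 0, 6) = -6*(-45)*0 = 270*0 = 0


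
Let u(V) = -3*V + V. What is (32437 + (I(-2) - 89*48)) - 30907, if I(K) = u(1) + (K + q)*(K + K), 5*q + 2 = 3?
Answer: -13684/5 ≈ -2736.8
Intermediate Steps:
q = 1/5 (q = -2/5 + (1/5)*3 = -2/5 + 3/5 = 1/5 ≈ 0.20000)
u(V) = -2*V
I(K) = -2 + 2*K*(1/5 + K) (I(K) = -2*1 + (K + 1/5)*(K + K) = -2 + (1/5 + K)*(2*K) = -2 + 2*K*(1/5 + K))
(32437 + (I(-2) - 89*48)) - 30907 = (32437 + ((-2 + 2*(-2)**2 + (2/5)*(-2)) - 89*48)) - 30907 = (32437 + ((-2 + 2*4 - 4/5) - 4272)) - 30907 = (32437 + ((-2 + 8 - 4/5) - 4272)) - 30907 = (32437 + (26/5 - 4272)) - 30907 = (32437 - 21334/5) - 30907 = 140851/5 - 30907 = -13684/5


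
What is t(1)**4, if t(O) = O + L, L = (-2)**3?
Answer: 2401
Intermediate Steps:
L = -8
t(O) = -8 + O (t(O) = O - 8 = -8 + O)
t(1)**4 = (-8 + 1)**4 = (-7)**4 = 2401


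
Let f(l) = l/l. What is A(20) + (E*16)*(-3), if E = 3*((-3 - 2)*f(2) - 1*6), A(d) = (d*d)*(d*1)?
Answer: 9584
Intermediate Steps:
f(l) = 1
A(d) = d**3 (A(d) = d**2*d = d**3)
E = -33 (E = 3*((-3 - 2)*1 - 1*6) = 3*(-5*1 - 6) = 3*(-5 - 6) = 3*(-11) = -33)
A(20) + (E*16)*(-3) = 20**3 - 33*16*(-3) = 8000 - 528*(-3) = 8000 + 1584 = 9584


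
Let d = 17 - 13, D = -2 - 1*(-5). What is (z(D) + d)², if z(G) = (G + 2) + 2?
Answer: 121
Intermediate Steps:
D = 3 (D = -2 + 5 = 3)
z(G) = 4 + G (z(G) = (2 + G) + 2 = 4 + G)
d = 4
(z(D) + d)² = ((4 + 3) + 4)² = (7 + 4)² = 11² = 121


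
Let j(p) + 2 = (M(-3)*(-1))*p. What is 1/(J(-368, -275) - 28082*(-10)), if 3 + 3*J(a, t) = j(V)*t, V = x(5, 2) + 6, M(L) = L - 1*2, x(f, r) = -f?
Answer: 1/280544 ≈ 3.5645e-6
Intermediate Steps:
M(L) = -2 + L (M(L) = L - 2 = -2 + L)
V = 1 (V = -1*5 + 6 = -5 + 6 = 1)
j(p) = -2 + 5*p (j(p) = -2 + ((-2 - 3)*(-1))*p = -2 + (-5*(-1))*p = -2 + 5*p)
J(a, t) = -1 + t (J(a, t) = -1 + ((-2 + 5*1)*t)/3 = -1 + ((-2 + 5)*t)/3 = -1 + (3*t)/3 = -1 + t)
1/(J(-368, -275) - 28082*(-10)) = 1/((-1 - 275) - 28082*(-10)) = 1/(-276 + 280820) = 1/280544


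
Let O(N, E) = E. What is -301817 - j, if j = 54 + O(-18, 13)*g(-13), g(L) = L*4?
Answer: -301195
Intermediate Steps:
g(L) = 4*L
j = -622 (j = 54 + 13*(4*(-13)) = 54 + 13*(-52) = 54 - 676 = -622)
-301817 - j = -301817 - 1*(-622) = -301817 + 622 = -301195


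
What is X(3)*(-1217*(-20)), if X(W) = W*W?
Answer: 219060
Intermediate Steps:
X(W) = W**2
X(3)*(-1217*(-20)) = 3**2*(-1217*(-20)) = 9*24340 = 219060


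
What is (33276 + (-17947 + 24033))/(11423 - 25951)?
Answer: -19681/7264 ≈ -2.7094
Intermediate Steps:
(33276 + (-17947 + 24033))/(11423 - 25951) = (33276 + 6086)/(-14528) = 39362*(-1/14528) = -19681/7264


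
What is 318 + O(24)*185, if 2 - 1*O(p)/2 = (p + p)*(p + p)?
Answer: -851422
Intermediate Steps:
O(p) = 4 - 8*p² (O(p) = 4 - 2*(p + p)*(p + p) = 4 - 2*2*p*2*p = 4 - 8*p²)
318 + O(24)*185 = 318 + (4 - 8*24²)*185 = 318 + (4 - 8*576)*185 = 318 + (4 - 4608)*185 = 318 - 4604*185 = 318 - 851740 = -851422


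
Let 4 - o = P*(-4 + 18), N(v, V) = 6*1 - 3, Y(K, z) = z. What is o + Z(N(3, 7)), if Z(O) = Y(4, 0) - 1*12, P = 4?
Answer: -64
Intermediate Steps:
N(v, V) = 3 (N(v, V) = 6 - 3 = 3)
Z(O) = -12 (Z(O) = 0 - 1*12 = 0 - 12 = -12)
o = -52 (o = 4 - 4*(-4 + 18) = 4 - 4*14 = 4 - 1*56 = 4 - 56 = -52)
o + Z(N(3, 7)) = -52 - 12 = -64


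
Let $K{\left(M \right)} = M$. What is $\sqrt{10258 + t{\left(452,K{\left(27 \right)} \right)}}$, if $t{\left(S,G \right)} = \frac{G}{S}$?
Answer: $\frac{\sqrt{523940659}}{226} \approx 101.28$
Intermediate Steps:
$\sqrt{10258 + t{\left(452,K{\left(27 \right)} \right)}} = \sqrt{10258 + \frac{27}{452}} = \sqrt{\frac{4636643}{452}} = \frac{\sqrt{523940659}}{226}$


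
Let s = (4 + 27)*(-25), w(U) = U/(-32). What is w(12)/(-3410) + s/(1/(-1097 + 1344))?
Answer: -5222073997/27280 ≈ -1.9143e+5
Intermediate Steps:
w(U) = -U/32 (w(U) = U*(-1/32) = -U/32)
s = -775 (s = 31*(-25) = -775)
w(12)/(-3410) + s/(1/(-1097 + 1344)) = -1/32*12/(-3410) - 775/(1/(-1097 + 1344)) = -3/8*(-1/3410) - 775/(1/247) = 3/27280 - 775/1/247 = 3/27280 - 775*247 = 3/27280 - 191425 = -5222073997/27280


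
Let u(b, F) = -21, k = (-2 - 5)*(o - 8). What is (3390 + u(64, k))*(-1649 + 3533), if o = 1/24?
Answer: 6347196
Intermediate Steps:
o = 1/24 ≈ 0.041667
k = 1337/24 (k = (-2 - 5)*(1/24 - 8) = -7*(-191/24) = 1337/24 ≈ 55.708)
(3390 + u(64, k))*(-1649 + 3533) = (3390 - 21)*(-1649 + 3533) = 3369*1884 = 6347196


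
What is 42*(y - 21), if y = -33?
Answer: -2268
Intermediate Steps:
42*(y - 21) = 42*(-33 - 21) = 42*(-54) = -2268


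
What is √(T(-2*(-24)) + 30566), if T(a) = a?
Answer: √30614 ≈ 174.97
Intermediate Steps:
√(T(-2*(-24)) + 30566) = √(-2*(-24) + 30566) = √(48 + 30566) = √30614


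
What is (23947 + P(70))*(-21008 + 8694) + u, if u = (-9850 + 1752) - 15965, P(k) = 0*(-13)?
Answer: -294907421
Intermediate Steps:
P(k) = 0
u = -24063 (u = -8098 - 15965 = -24063)
(23947 + P(70))*(-21008 + 8694) + u = (23947 + 0)*(-21008 + 8694) - 24063 = 23947*(-12314) - 24063 = -294883358 - 24063 = -294907421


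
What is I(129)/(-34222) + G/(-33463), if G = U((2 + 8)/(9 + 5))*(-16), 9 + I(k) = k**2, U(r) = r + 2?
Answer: -1942746412/4008097751 ≈ -0.48471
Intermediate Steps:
U(r) = 2 + r
I(k) = -9 + k**2
G = -304/7 (G = (2 + (2 + 8)/(9 + 5))*(-16) = (2 + 10/14)*(-16) = (2 + 10*(1/14))*(-16) = (2 + 5/7)*(-16) = (19/7)*(-16) = -304/7 ≈ -43.429)
I(129)/(-34222) + G/(-33463) = (-9 + 129**2)/(-34222) - 304/7/(-33463) = (-9 + 16641)*(-1/34222) - 304/7*(-1/33463) = 16632*(-1/34222) + 304/234241 = -8316/17111 + 304/234241 = -1942746412/4008097751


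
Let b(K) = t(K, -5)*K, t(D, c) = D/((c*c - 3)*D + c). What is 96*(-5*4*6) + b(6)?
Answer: -1463004/127 ≈ -11520.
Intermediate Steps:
t(D, c) = D/(c + D*(-3 + c²)) (t(D, c) = D/((c² - 3)*D + c) = D/((-3 + c²)*D + c) = D/(D*(-3 + c²) + c) = D/(c + D*(-3 + c²)))
b(K) = K²/(-5 + 22*K) (b(K) = (K/(-5 - 3*K + K*(-5)²))*K = (K/(-5 - 3*K + K*25))*K = (K/(-5 - 3*K + 25*K))*K = (K/(-5 + 22*K))*K = K²/(-5 + 22*K))
96*(-5*4*6) + b(6) = 96*(-5*4*6) + 6²/(-5 + 22*6) = 96*(-20*6) + 36/(-5 + 132) = 96*(-120) + 36/127 = -11520 + 36*(1/127) = -11520 + 36/127 = -1463004/127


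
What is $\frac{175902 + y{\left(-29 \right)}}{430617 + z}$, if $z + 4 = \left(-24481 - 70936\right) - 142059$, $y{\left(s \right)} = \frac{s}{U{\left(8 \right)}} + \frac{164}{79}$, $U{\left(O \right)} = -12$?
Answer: $\frac{23822765}{26156268} \approx 0.91079$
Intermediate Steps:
$y{\left(s \right)} = \frac{164}{79} - \frac{s}{12}$ ($y{\left(s \right)} = \frac{s}{-12} + \frac{164}{79} = s \left(- \frac{1}{12}\right) + 164 \cdot \frac{1}{79} = - \frac{s}{12} + \frac{164}{79} = \frac{164}{79} - \frac{s}{12}$)
$z = -237480$ ($z = -4 - 237476 = -237480$)
$\frac{175902 + y{\left(-29 \right)}}{430617 + z} = \frac{175902 + \left(\frac{164}{79} - - \frac{29}{12}\right)}{430617 - 237480} = \frac{175902 + \left(\frac{164}{79} + \frac{29}{12}\right)}{193137} = \left(175902 + \frac{4259}{948}\right) \frac{1}{193137} = \frac{166759355}{948} \cdot \frac{1}{193137} = \frac{23822765}{26156268}$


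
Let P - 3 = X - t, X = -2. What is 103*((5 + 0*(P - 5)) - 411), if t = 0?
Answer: -41818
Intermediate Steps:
P = 1 (P = 3 + (-2 - 1*0) = 3 + (-2 + 0) = 3 - 2 = 1)
103*((5 + 0*(P - 5)) - 411) = 103*((5 + 0*(1 - 5)) - 411) = 103*((5 + 0*(-4)) - 411) = 103*((5 + 0) - 411) = 103*(5 - 411) = 103*(-406) = -41818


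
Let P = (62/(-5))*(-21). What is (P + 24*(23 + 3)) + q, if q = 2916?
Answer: 19002/5 ≈ 3800.4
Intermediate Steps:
P = 1302/5 (P = (62*(-⅕))*(-21) = -62/5*(-21) = 1302/5 ≈ 260.40)
(P + 24*(23 + 3)) + q = (1302/5 + 24*(23 + 3)) + 2916 = (1302/5 + 24*26) + 2916 = (1302/5 + 624) + 2916 = 4422/5 + 2916 = 19002/5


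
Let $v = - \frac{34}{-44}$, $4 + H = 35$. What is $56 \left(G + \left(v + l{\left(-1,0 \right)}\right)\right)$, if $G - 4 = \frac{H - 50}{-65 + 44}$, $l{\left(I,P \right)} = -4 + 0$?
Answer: $\frac{3100}{33} \approx 93.939$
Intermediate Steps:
$H = 31$ ($H = -4 + 35 = 31$)
$l{\left(I,P \right)} = -4$
$G = \frac{103}{21}$ ($G = 4 + \frac{31 - 50}{-65 + 44} = 4 - \frac{19}{-21} = 4 - - \frac{19}{21} = 4 + \frac{19}{21} = \frac{103}{21} \approx 4.9048$)
$v = \frac{17}{22}$ ($v = \left(-34\right) \left(- \frac{1}{44}\right) = \frac{17}{22} \approx 0.77273$)
$56 \left(G + \left(v + l{\left(-1,0 \right)}\right)\right) = 56 \left(\frac{103}{21} + \left(\frac{17}{22} - 4\right)\right) = 56 \left(\frac{103}{21} - \frac{71}{22}\right) = 56 \cdot \frac{775}{462} = \frac{3100}{33}$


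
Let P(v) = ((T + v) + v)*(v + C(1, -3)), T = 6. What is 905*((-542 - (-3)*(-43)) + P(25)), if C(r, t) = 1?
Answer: 710425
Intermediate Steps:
P(v) = (1 + v)*(6 + 2*v) (P(v) = ((6 + v) + v)*(v + 1) = (6 + 2*v)*(1 + v) = (1 + v)*(6 + 2*v))
905*((-542 - (-3)*(-43)) + P(25)) = 905*((-542 - (-3)*(-43)) + (6 + 2*25² + 8*25)) = 905*((-542 - 1*129) + (6 + 2*625 + 200)) = 905*((-542 - 129) + (6 + 1250 + 200)) = 905*(-671 + 1456) = 905*785 = 710425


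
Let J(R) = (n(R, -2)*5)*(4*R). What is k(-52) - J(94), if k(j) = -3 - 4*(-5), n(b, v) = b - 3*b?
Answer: 353457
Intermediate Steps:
n(b, v) = -2*b
k(j) = 17 (k(j) = -3 + 20 = 17)
J(R) = -40*R**2 (J(R) = (-2*R*5)*(4*R) = (-10*R)*(4*R) = -40*R**2)
k(-52) - J(94) = 17 - (-40)*94**2 = 17 - (-40)*8836 = 17 - 1*(-353440) = 17 + 353440 = 353457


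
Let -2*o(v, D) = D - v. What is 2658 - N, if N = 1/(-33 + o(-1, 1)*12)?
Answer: 119611/45 ≈ 2658.0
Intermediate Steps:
o(v, D) = v/2 - D/2 (o(v, D) = -(D - v)/2 = v/2 - D/2)
N = -1/45 (N = 1/(-33 + ((½)*(-1) - ½*1)*12) = 1/(-33 + (-½ - ½)*12) = 1/(-33 - 1*12) = 1/(-33 - 12) = 1/(-45) = -1/45 ≈ -0.022222)
2658 - N = 2658 - 1*(-1/45) = 2658 + 1/45 = 119611/45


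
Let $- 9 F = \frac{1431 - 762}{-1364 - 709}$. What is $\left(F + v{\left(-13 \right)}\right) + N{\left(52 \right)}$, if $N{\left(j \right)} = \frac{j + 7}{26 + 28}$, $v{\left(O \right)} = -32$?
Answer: $- \frac{1151941}{37314} \approx -30.872$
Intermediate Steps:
$F = \frac{223}{6219}$ ($F = - \frac{\left(1431 - 762\right) \frac{1}{-1364 - 709}}{9} = - \frac{669 \frac{1}{-2073}}{9} = - \frac{669 \left(- \frac{1}{2073}\right)}{9} = \left(- \frac{1}{9}\right) \left(- \frac{223}{691}\right) = \frac{223}{6219} \approx 0.035858$)
$N{\left(j \right)} = \frac{7}{54} + \frac{j}{54}$ ($N{\left(j \right)} = \frac{7 + j}{54} = \left(7 + j\right) \frac{1}{54} = \frac{7}{54} + \frac{j}{54}$)
$\left(F + v{\left(-13 \right)}\right) + N{\left(52 \right)} = \left(\frac{223}{6219} - 32\right) + \left(\frac{7}{54} + \frac{1}{54} \cdot 52\right) = - \frac{198785}{6219} + \left(\frac{7}{54} + \frac{26}{27}\right) = - \frac{198785}{6219} + \frac{59}{54} = - \frac{1151941}{37314}$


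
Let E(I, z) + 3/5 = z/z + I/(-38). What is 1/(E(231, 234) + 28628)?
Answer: 190/5438241 ≈ 3.4938e-5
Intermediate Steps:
E(I, z) = ⅖ - I/38 (E(I, z) = -⅗ + (z/z + I/(-38)) = -⅗ + (1 + I*(-1/38)) = -⅗ + (1 - I/38) = ⅖ - I/38)
1/(E(231, 234) + 28628) = 1/((⅖ - 1/38*231) + 28628) = 1/((⅖ - 231/38) + 28628) = 1/(-1079/190 + 28628) = 1/(5438241/190) = 190/5438241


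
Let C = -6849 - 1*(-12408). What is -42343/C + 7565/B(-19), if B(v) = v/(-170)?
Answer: 7148347433/105621 ≈ 67679.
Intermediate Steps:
B(v) = -v/170
C = 5559 (C = -6849 + 12408 = 5559)
-42343/C + 7565/B(-19) = -42343/5559 + 7565/((-1/170*(-19))) = -42343*1/5559 + 7565/(19/170) = -42343/5559 + 7565*(170/19) = -42343/5559 + 1286050/19 = 7148347433/105621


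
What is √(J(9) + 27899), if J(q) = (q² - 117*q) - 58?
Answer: √26869 ≈ 163.92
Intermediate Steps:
J(q) = -58 + q² - 117*q
√(J(9) + 27899) = √((-58 + 9² - 117*9) + 27899) = √((-58 + 81 - 1053) + 27899) = √(-1030 + 27899) = √26869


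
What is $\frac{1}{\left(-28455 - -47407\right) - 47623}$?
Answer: $- \frac{1}{28671} \approx -3.4878 \cdot 10^{-5}$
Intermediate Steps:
$\frac{1}{\left(-28455 - -47407\right) - 47623} = \frac{1}{\left(-28455 + 47407\right) - 47623} = \frac{1}{18952 - 47623} = \frac{1}{-28671} = - \frac{1}{28671}$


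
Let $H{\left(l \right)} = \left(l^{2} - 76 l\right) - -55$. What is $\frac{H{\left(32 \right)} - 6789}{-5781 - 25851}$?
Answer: $\frac{1357}{5272} \approx 0.2574$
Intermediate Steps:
$H{\left(l \right)} = 55 + l^{2} - 76 l$ ($H{\left(l \right)} = \left(l^{2} - 76 l\right) + 55 = 55 + l^{2} - 76 l$)
$\frac{H{\left(32 \right)} - 6789}{-5781 - 25851} = \frac{\left(55 + 32^{2} - 2432\right) - 6789}{-5781 - 25851} = \frac{\left(55 + 1024 - 2432\right) - 6789}{-31632} = \left(-1353 - 6789\right) \left(- \frac{1}{31632}\right) = \left(-8142\right) \left(- \frac{1}{31632}\right) = \frac{1357}{5272}$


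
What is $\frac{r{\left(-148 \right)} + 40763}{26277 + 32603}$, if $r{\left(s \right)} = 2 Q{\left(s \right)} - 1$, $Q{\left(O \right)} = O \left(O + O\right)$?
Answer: $\frac{64189}{29440} \approx 2.1803$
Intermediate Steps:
$Q{\left(O \right)} = 2 O^{2}$ ($Q{\left(O \right)} = O 2 O = 2 O^{2}$)
$r{\left(s \right)} = -1 + 4 s^{2}$ ($r{\left(s \right)} = 2 \cdot 2 s^{2} - 1 = 4 s^{2} - 1 = -1 + 4 s^{2}$)
$\frac{r{\left(-148 \right)} + 40763}{26277 + 32603} = \frac{\left(-1 + 4 \left(-148\right)^{2}\right) + 40763}{26277 + 32603} = \frac{\left(-1 + 4 \cdot 21904\right) + 40763}{58880} = \left(\left(-1 + 87616\right) + 40763\right) \frac{1}{58880} = \left(87615 + 40763\right) \frac{1}{58880} = 128378 \cdot \frac{1}{58880} = \frac{64189}{29440}$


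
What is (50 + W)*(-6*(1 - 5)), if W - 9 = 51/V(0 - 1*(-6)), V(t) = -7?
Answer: 8688/7 ≈ 1241.1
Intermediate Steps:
W = 12/7 (W = 9 + 51/(-7) = 9 + 51*(-1/7) = 9 - 51/7 = 12/7 ≈ 1.7143)
(50 + W)*(-6*(1 - 5)) = (50 + 12/7)*(-6*(1 - 5)) = 362*(-6*(-4))/7 = (362/7)*24 = 8688/7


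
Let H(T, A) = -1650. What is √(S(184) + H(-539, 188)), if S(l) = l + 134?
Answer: 6*I*√37 ≈ 36.497*I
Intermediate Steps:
S(l) = 134 + l
√(S(184) + H(-539, 188)) = √((134 + 184) - 1650) = √(318 - 1650) = √(-1332) = 6*I*√37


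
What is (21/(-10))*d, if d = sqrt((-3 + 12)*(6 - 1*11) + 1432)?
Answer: -21*sqrt(1387)/10 ≈ -78.209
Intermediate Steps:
d = sqrt(1387) (d = sqrt(9*(6 - 11) + 1432) = sqrt(9*(-5) + 1432) = sqrt(-45 + 1432) = sqrt(1387) ≈ 37.242)
(21/(-10))*d = (21/(-10))*sqrt(1387) = (21*(-1/10))*sqrt(1387) = -21*sqrt(1387)/10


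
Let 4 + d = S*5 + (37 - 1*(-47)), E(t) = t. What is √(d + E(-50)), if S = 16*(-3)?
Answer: I*√210 ≈ 14.491*I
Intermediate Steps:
S = -48
d = -160 (d = -4 + (-48*5 + (37 - 1*(-47))) = -4 + (-240 + (37 + 47)) = -4 + (-240 + 84) = -4 - 156 = -160)
√(d + E(-50)) = √(-160 - 50) = √(-210) = I*√210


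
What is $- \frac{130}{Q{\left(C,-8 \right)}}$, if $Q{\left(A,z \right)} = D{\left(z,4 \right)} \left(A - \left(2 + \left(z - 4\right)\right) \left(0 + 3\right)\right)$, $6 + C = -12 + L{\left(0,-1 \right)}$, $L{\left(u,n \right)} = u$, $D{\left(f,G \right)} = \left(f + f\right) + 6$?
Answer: $\frac{13}{12} \approx 1.0833$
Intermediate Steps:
$D{\left(f,G \right)} = 6 + 2 f$ ($D{\left(f,G \right)} = 2 f + 6 = 6 + 2 f$)
$C = -18$ ($C = -6 + \left(-12 + 0\right) = -6 - 12 = -18$)
$Q{\left(A,z \right)} = \left(6 + 2 z\right) \left(6 + A - 3 z\right)$ ($Q{\left(A,z \right)} = \left(6 + 2 z\right) \left(A - \left(2 + \left(z - 4\right)\right) \left(0 + 3\right)\right) = \left(6 + 2 z\right) \left(A - \left(2 + \left(z - 4\right)\right) 3\right) = \left(6 + 2 z\right) \left(A - \left(2 + \left(-4 + z\right)\right) 3\right) = \left(6 + 2 z\right) \left(A - \left(-2 + z\right) 3\right) = \left(6 + 2 z\right) \left(A - \left(-6 + 3 z\right)\right) = \left(6 + 2 z\right) \left(6 + A - 3 z\right)$)
$- \frac{130}{Q{\left(C,-8 \right)}} = - \frac{130}{2 \left(3 - 8\right) \left(6 - 18 - -24\right)} = - \frac{130}{2 \left(-5\right) \left(6 - 18 + 24\right)} = - \frac{130}{2 \left(-5\right) 12} = - \frac{130}{-120} = \left(-130\right) \left(- \frac{1}{120}\right) = \frac{13}{12}$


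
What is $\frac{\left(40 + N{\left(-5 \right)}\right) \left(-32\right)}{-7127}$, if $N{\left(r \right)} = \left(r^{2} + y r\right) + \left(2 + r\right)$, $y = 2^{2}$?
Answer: $\frac{1344}{7127} \approx 0.18858$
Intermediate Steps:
$y = 4$
$N{\left(r \right)} = 2 + r^{2} + 5 r$ ($N{\left(r \right)} = \left(r^{2} + 4 r\right) + \left(2 + r\right) = 2 + r^{2} + 5 r$)
$\frac{\left(40 + N{\left(-5 \right)}\right) \left(-32\right)}{-7127} = \frac{\left(40 + \left(2 + \left(-5\right)^{2} + 5 \left(-5\right)\right)\right) \left(-32\right)}{-7127} = \left(40 + \left(2 + 25 - 25\right)\right) \left(-32\right) \left(- \frac{1}{7127}\right) = \left(40 + 2\right) \left(-32\right) \left(- \frac{1}{7127}\right) = 42 \left(-32\right) \left(- \frac{1}{7127}\right) = \left(-1344\right) \left(- \frac{1}{7127}\right) = \frac{1344}{7127}$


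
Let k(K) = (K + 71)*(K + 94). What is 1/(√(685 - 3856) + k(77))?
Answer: 8436/213499345 - I*√3171/640498035 ≈ 3.9513e-5 - 8.7918e-8*I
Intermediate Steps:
k(K) = (71 + K)*(94 + K)
1/(√(685 - 3856) + k(77)) = 1/(√(685 - 3856) + (6674 + 77² + 165*77)) = 1/(√(-3171) + (6674 + 5929 + 12705)) = 1/(I*√3171 + 25308) = 1/(25308 + I*√3171)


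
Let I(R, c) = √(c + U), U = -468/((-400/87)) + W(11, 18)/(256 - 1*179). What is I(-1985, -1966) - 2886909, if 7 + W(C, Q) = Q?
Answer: -2886909 + 3*I*√1014881/70 ≈ -2.8869e+6 + 43.175*I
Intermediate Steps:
W(C, Q) = -7 + Q
U = 71353/700 (U = -468/((-400/87)) + (-7 + 18)/(256 - 1*179) = -468/((-400*1/87)) + 11/(256 - 179) = -468/(-400/87) + 11/77 = -468*(-87/400) + 11*(1/77) = 10179/100 + ⅐ = 71353/700 ≈ 101.93)
I(R, c) = √(71353/700 + c) (I(R, c) = √(c + 71353/700) = √(71353/700 + c))
I(-1985, -1966) - 2886909 = √(499471 + 4900*(-1966))/70 - 2886909 = √(499471 - 9633400)/70 - 2886909 = √(-9133929)/70 - 2886909 = (3*I*√1014881)/70 - 2886909 = 3*I*√1014881/70 - 2886909 = -2886909 + 3*I*√1014881/70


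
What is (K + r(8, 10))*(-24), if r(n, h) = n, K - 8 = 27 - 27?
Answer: -384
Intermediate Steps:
K = 8 (K = 8 + (27 - 27) = 8 + 0 = 8)
(K + r(8, 10))*(-24) = (8 + 8)*(-24) = 16*(-24) = -384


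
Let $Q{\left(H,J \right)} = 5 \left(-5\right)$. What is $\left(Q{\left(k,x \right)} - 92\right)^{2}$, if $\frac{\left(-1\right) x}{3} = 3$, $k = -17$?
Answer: $13689$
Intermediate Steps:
$x = -9$ ($x = \left(-3\right) 3 = -9$)
$Q{\left(H,J \right)} = -25$
$\left(Q{\left(k,x \right)} - 92\right)^{2} = \left(-25 - 92\right)^{2} = \left(-117\right)^{2} = 13689$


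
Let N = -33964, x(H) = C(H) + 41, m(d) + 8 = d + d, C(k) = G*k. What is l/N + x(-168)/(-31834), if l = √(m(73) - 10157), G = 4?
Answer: 631/31834 - I*√10019/33964 ≈ 0.019822 - 0.0029471*I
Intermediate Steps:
C(k) = 4*k
m(d) = -8 + 2*d (m(d) = -8 + (d + d) = -8 + 2*d)
x(H) = 41 + 4*H (x(H) = 4*H + 41 = 41 + 4*H)
l = I*√10019 (l = √((-8 + 2*73) - 10157) = √((-8 + 146) - 10157) = √(138 - 10157) = √(-10019) = I*√10019 ≈ 100.09*I)
l/N + x(-168)/(-31834) = (I*√10019)/(-33964) + (41 + 4*(-168))/(-31834) = (I*√10019)*(-1/33964) + (41 - 672)*(-1/31834) = -I*√10019/33964 - 631*(-1/31834) = -I*√10019/33964 + 631/31834 = 631/31834 - I*√10019/33964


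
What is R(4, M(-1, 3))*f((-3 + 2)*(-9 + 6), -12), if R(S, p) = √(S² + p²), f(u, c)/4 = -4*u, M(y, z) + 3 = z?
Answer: -192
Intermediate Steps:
M(y, z) = -3 + z
f(u, c) = -16*u (f(u, c) = 4*(-4*u) = -16*u)
R(4, M(-1, 3))*f((-3 + 2)*(-9 + 6), -12) = √(4² + (-3 + 3)²)*(-16*(-3 + 2)*(-9 + 6)) = √(16 + 0²)*(-(-16)*(-3)) = √(16 + 0)*(-16*3) = √16*(-48) = 4*(-48) = -192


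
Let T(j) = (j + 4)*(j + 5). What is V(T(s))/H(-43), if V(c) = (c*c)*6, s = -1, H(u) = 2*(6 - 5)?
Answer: 432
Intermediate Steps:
H(u) = 2 (H(u) = 2*1 = 2)
T(j) = (4 + j)*(5 + j)
V(c) = 6*c² (V(c) = c²*6 = 6*c²)
V(T(s))/H(-43) = (6*(20 + (-1)² + 9*(-1))²)/2 = (6*(20 + 1 - 9)²)*(½) = (6*12²)*(½) = (6*144)*(½) = 864*(½) = 432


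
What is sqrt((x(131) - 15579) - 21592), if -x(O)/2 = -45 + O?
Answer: I*sqrt(37343) ≈ 193.24*I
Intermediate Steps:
x(O) = 90 - 2*O (x(O) = -2*(-45 + O) = 90 - 2*O)
sqrt((x(131) - 15579) - 21592) = sqrt(((90 - 2*131) - 15579) - 21592) = sqrt(((90 - 262) - 15579) - 21592) = sqrt((-172 - 15579) - 21592) = sqrt(-15751 - 21592) = sqrt(-37343) = I*sqrt(37343)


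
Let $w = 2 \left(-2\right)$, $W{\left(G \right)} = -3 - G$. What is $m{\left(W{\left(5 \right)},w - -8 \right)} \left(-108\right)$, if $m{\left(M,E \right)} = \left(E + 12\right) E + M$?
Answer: $-6048$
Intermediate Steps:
$w = -4$
$m{\left(M,E \right)} = M + E \left(12 + E\right)$ ($m{\left(M,E \right)} = \left(12 + E\right) E + M = E \left(12 + E\right) + M = M + E \left(12 + E\right)$)
$m{\left(W{\left(5 \right)},w - -8 \right)} \left(-108\right) = \left(\left(-3 - 5\right) + \left(-4 - -8\right)^{2} + 12 \left(-4 - -8\right)\right) \left(-108\right) = \left(\left(-3 - 5\right) + \left(-4 + 8\right)^{2} + 12 \left(-4 + 8\right)\right) \left(-108\right) = \left(-8 + 4^{2} + 12 \cdot 4\right) \left(-108\right) = \left(-8 + 16 + 48\right) \left(-108\right) = 56 \left(-108\right) = -6048$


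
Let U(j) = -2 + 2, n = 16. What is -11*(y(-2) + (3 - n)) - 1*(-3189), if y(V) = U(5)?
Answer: 3332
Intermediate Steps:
U(j) = 0
y(V) = 0
-11*(y(-2) + (3 - n)) - 1*(-3189) = -11*(0 + (3 - 1*16)) - 1*(-3189) = -11*(0 + (3 - 16)) + 3189 = -11*(0 - 13) + 3189 = -11*(-13) + 3189 = 143 + 3189 = 3332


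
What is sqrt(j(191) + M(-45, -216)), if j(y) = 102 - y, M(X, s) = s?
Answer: I*sqrt(305) ≈ 17.464*I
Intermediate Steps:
sqrt(j(191) + M(-45, -216)) = sqrt((102 - 1*191) - 216) = sqrt((102 - 191) - 216) = sqrt(-89 - 216) = sqrt(-305) = I*sqrt(305)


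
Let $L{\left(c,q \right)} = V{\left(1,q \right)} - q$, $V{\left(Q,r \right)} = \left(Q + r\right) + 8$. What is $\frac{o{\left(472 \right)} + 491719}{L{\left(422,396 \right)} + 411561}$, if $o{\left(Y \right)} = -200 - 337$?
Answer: $\frac{245591}{205785} \approx 1.1934$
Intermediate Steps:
$V{\left(Q,r \right)} = 8 + Q + r$
$o{\left(Y \right)} = -537$ ($o{\left(Y \right)} = -200 - 337 = -537$)
$L{\left(c,q \right)} = 9$ ($L{\left(c,q \right)} = \left(8 + 1 + q\right) - q = \left(9 + q\right) - q = 9$)
$\frac{o{\left(472 \right)} + 491719}{L{\left(422,396 \right)} + 411561} = \frac{-537 + 491719}{9 + 411561} = \frac{491182}{411570} = 491182 \cdot \frac{1}{411570} = \frac{245591}{205785}$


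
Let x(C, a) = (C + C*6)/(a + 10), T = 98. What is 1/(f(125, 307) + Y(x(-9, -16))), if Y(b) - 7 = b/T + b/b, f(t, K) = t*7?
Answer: 28/24727 ≈ 0.0011324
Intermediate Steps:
f(t, K) = 7*t
x(C, a) = 7*C/(10 + a) (x(C, a) = (C + 6*C)/(10 + a) = (7*C)/(10 + a) = 7*C/(10 + a))
Y(b) = 8 + b/98 (Y(b) = 7 + (b/98 + b/b) = 7 + (b*(1/98) + 1) = 7 + (b/98 + 1) = 7 + (1 + b/98) = 8 + b/98)
1/(f(125, 307) + Y(x(-9, -16))) = 1/(7*125 + (8 + (7*(-9)/(10 - 16))/98)) = 1/(875 + (8 + (7*(-9)/(-6))/98)) = 1/(875 + (8 + (7*(-9)*(-⅙))/98)) = 1/(875 + (8 + (1/98)*(21/2))) = 1/(875 + (8 + 3/28)) = 1/(875 + 227/28) = 1/(24727/28) = 28/24727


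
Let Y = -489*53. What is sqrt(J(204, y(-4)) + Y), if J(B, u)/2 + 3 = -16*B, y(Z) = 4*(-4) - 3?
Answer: I*sqrt(32451) ≈ 180.14*I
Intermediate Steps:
y(Z) = -19 (y(Z) = -16 - 3 = -19)
Y = -25917
J(B, u) = -6 - 32*B (J(B, u) = -6 + 2*(-16*B) = -6 - 32*B)
sqrt(J(204, y(-4)) + Y) = sqrt((-6 - 32*204) - 25917) = sqrt((-6 - 6528) - 25917) = sqrt(-6534 - 25917) = sqrt(-32451) = I*sqrt(32451)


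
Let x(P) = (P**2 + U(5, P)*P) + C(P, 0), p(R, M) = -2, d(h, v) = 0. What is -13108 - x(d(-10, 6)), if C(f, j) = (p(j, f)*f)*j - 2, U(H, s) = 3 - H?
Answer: -13106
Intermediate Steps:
C(f, j) = -2 - 2*f*j (C(f, j) = (-2*f)*j - 2 = -2*f*j - 2 = -2 - 2*f*j)
x(P) = -2 + P**2 - 2*P (x(P) = (P**2 + (3 - 1*5)*P) + (-2 - 2*P*0) = (P**2 + (3 - 5)*P) + (-2 + 0) = (P**2 - 2*P) - 2 = -2 + P**2 - 2*P)
-13108 - x(d(-10, 6)) = -13108 - (-2 + 0**2 - 2*0) = -13108 - (-2 + 0 + 0) = -13108 - 1*(-2) = -13108 + 2 = -13106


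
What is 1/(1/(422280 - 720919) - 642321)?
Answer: -298639/191822101120 ≈ -1.5569e-6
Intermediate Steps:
1/(1/(422280 - 720919) - 642321) = 1/(1/(-298639) - 642321) = 1/(-1/298639 - 642321) = 1/(-191822101120/298639) = -298639/191822101120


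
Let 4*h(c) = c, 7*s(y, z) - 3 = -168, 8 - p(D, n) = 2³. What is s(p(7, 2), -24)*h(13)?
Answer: -2145/28 ≈ -76.607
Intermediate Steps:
p(D, n) = 0 (p(D, n) = 8 - 1*2³ = 8 - 1*8 = 8 - 8 = 0)
s(y, z) = -165/7 (s(y, z) = 3/7 + (⅐)*(-168) = 3/7 - 24 = -165/7)
h(c) = c/4
s(p(7, 2), -24)*h(13) = -165*13/28 = -165/7*13/4 = -2145/28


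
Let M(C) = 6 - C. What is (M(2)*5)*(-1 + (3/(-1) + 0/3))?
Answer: -80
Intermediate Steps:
(M(2)*5)*(-1 + (3/(-1) + 0/3)) = ((6 - 1*2)*5)*(-1 + (3/(-1) + 0/3)) = ((6 - 2)*5)*(-1 + (3*(-1) + 0*(⅓))) = (4*5)*(-1 + (-3 + 0)) = 20*(-1 - 3) = 20*(-4) = -80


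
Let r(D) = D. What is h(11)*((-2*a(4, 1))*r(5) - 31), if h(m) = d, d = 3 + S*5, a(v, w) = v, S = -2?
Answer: 497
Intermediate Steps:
d = -7 (d = 3 - 2*5 = 3 - 10 = -7)
h(m) = -7
h(11)*((-2*a(4, 1))*r(5) - 31) = -7*(-2*4*5 - 31) = -7*(-8*5 - 31) = -7*(-40 - 31) = -7*(-71) = 497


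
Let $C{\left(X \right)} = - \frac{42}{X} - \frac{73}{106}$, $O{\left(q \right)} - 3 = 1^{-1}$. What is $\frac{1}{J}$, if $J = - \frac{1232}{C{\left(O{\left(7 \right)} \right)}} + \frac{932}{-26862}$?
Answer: $\frac{7964583}{876714238} \approx 0.0090846$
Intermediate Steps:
$O{\left(q \right)} = 4$ ($O{\left(q \right)} = 3 + 1^{-1} = 3 + 1 = 4$)
$C{\left(X \right)} = - \frac{73}{106} - \frac{42}{X}$ ($C{\left(X \right)} = - \frac{42}{X} - \frac{73}{106} = - \frac{73}{106} - \frac{42}{X}$)
$J = \frac{876714238}{7964583}$ ($J = - \frac{1232}{- \frac{73}{106} - \frac{42}{4}} + \frac{932}{-26862} = - \frac{1232}{- \frac{73}{106} - \frac{21}{2}} + 932 \left(- \frac{1}{26862}\right) = - \frac{1232}{- \frac{73}{106} - \frac{21}{2}} - \frac{466}{13431} = - \frac{1232}{- \frac{593}{53}} - \frac{466}{13431} = \left(-1232\right) \left(- \frac{53}{593}\right) - \frac{466}{13431} = \frac{65296}{593} - \frac{466}{13431} = \frac{876714238}{7964583} \approx 110.08$)
$\frac{1}{J} = \frac{1}{\frac{876714238}{7964583}} = \frac{7964583}{876714238}$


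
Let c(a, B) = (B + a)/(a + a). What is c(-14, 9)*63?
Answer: 45/4 ≈ 11.250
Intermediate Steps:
c(a, B) = (B + a)/(2*a) (c(a, B) = (B + a)/((2*a)) = (B + a)*(1/(2*a)) = (B + a)/(2*a))
c(-14, 9)*63 = ((½)*(9 - 14)/(-14))*63 = ((½)*(-1/14)*(-5))*63 = (5/28)*63 = 45/4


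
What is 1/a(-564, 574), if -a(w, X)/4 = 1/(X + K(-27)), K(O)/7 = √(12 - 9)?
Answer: -287/2 - 7*√3/4 ≈ -146.53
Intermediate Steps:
K(O) = 7*√3 (K(O) = 7*√(12 - 9) = 7*√3)
a(w, X) = -4/(X + 7*√3)
1/a(-564, 574) = 1/(-4/(574 + 7*√3)) = -287/2 - 7*√3/4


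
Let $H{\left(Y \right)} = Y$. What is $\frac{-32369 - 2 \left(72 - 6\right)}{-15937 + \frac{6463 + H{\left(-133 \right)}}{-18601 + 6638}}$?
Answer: $\frac{388809463}{190660661} \approx 2.0393$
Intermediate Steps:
$\frac{-32369 - 2 \left(72 - 6\right)}{-15937 + \frac{6463 + H{\left(-133 \right)}}{-18601 + 6638}} = \frac{-32369 - 2 \left(72 - 6\right)}{-15937 + \frac{6463 - 133}{-18601 + 6638}} = \frac{-32369 - 132}{-15937 + \frac{6330}{-11963}} = \frac{-32369 - 132}{-15937 + 6330 \left(- \frac{1}{11963}\right)} = - \frac{32501}{-15937 - \frac{6330}{11963}} = - \frac{32501}{- \frac{190660661}{11963}} = \left(-32501\right) \left(- \frac{11963}{190660661}\right) = \frac{388809463}{190660661}$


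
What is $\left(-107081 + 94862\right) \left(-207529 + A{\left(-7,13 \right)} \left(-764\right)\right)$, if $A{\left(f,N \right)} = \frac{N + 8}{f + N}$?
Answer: $2568470457$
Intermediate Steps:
$A{\left(f,N \right)} = \frac{8 + N}{N + f}$
$\left(-107081 + 94862\right) \left(-207529 + A{\left(-7,13 \right)} \left(-764\right)\right) = \left(-107081 + 94862\right) \left(-207529 + \frac{8 + 13}{13 - 7} \left(-764\right)\right) = - 12219 \left(-207529 + \frac{1}{6} \cdot 21 \left(-764\right)\right) = - 12219 \left(-207529 + \frac{7}{2} \left(-764\right)\right) = - 12219 \left(-207529 - 2674\right) = \left(-12219\right) \left(-210203\right) = 2568470457$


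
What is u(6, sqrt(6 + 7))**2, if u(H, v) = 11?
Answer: 121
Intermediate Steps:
u(6, sqrt(6 + 7))**2 = 11**2 = 121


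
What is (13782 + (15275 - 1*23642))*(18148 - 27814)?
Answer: -52341390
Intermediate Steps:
(13782 + (15275 - 1*23642))*(18148 - 27814) = (13782 + (15275 - 23642))*(-9666) = (13782 - 8367)*(-9666) = 5415*(-9666) = -52341390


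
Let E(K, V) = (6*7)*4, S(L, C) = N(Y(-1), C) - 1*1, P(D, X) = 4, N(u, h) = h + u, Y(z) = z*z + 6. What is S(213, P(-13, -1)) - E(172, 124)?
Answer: -158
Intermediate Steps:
Y(z) = 6 + z² (Y(z) = z² + 6 = 6 + z²)
S(L, C) = 6 + C (S(L, C) = (C + (6 + (-1)²)) - 1*1 = (C + (6 + 1)) - 1 = (C + 7) - 1 = (7 + C) - 1 = 6 + C)
E(K, V) = 168 (E(K, V) = 42*4 = 168)
S(213, P(-13, -1)) - E(172, 124) = (6 + 4) - 1*168 = 10 - 168 = -158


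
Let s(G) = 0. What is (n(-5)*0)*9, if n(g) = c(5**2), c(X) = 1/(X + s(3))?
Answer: 0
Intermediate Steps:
c(X) = 1/X (c(X) = 1/(X + 0) = 1/X)
n(g) = 1/25 (n(g) = 1/(5**2) = 1/25)
(n(-5)*0)*9 = ((1/25)*0)*9 = 0*9 = 0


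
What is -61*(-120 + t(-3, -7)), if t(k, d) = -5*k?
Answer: 6405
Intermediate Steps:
-61*(-120 + t(-3, -7)) = -61*(-120 - 5*(-3)) = -61*(-120 + 15) = -61*(-105) = 6405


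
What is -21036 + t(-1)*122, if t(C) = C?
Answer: -21158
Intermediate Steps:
-21036 + t(-1)*122 = -21036 - 1*122 = -21036 - 122 = -21158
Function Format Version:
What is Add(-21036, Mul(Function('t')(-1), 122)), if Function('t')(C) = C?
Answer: -21158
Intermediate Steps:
Add(-21036, Mul(Function('t')(-1), 122)) = Add(-21036, Mul(-1, 122)) = Add(-21036, -122) = -21158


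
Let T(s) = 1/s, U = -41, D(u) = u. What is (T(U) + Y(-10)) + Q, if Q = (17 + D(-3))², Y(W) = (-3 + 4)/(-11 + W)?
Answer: 168694/861 ≈ 195.93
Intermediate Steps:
Y(W) = 1/(-11 + W)
Q = 196 (Q = (17 - 3)² = 14² = 196)
(T(U) + Y(-10)) + Q = (1/(-41) + 1/(-11 - 10)) + 196 = (-1/41 + 1/(-21)) + 196 = (-1/41 - 1/21) + 196 = -62/861 + 196 = 168694/861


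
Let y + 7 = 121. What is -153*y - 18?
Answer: -17460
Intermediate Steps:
y = 114 (y = -7 + 121 = 114)
-153*y - 18 = -153*114 - 18 = -17442 - 18 = -17460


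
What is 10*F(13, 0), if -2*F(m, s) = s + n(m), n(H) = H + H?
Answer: -130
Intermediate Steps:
n(H) = 2*H
F(m, s) = -m - s/2 (F(m, s) = -(s + 2*m)/2 = -m - s/2)
10*F(13, 0) = 10*(-1*13 - ½*0) = 10*(-13 + 0) = 10*(-13) = -130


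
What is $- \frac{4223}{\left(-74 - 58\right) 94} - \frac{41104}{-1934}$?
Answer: $\frac{259092857}{11998536} \approx 21.594$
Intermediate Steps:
$- \frac{4223}{\left(-74 - 58\right) 94} - \frac{41104}{-1934} = - \frac{4223}{\left(-132\right) 94} - - \frac{20552}{967} = - \frac{4223}{-12408} + \frac{20552}{967} = \left(-4223\right) \left(- \frac{1}{12408}\right) + \frac{20552}{967} = \frac{4223}{12408} + \frac{20552}{967} = \frac{259092857}{11998536}$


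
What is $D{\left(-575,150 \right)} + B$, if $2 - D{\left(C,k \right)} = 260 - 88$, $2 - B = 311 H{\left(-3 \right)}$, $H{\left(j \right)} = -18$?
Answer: $5430$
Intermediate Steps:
$B = 5600$ ($B = 2 - 311 \left(-18\right) = 2 - -5598 = 2 + 5598 = 5600$)
$D{\left(C,k \right)} = -170$ ($D{\left(C,k \right)} = 2 - \left(260 - 88\right) = 2 - 172 = -170$)
$D{\left(-575,150 \right)} + B = -170 + 5600 = 5430$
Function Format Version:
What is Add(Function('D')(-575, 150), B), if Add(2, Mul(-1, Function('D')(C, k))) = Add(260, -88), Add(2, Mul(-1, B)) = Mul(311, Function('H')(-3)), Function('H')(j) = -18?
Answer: 5430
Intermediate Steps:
B = 5600 (B = Add(2, Mul(-1, Mul(311, -18))) = Add(2, Mul(-1, -5598)) = Add(2, 5598) = 5600)
Function('D')(C, k) = -170 (Function('D')(C, k) = Add(2, Mul(-1, Add(260, -88))) = Add(2, Mul(-1, 172)) = Add(2, -172) = -170)
Add(Function('D')(-575, 150), B) = Add(-170, 5600) = 5430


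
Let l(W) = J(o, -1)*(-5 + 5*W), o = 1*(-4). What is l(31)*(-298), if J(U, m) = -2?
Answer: 89400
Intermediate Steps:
o = -4
l(W) = 10 - 10*W (l(W) = -2*(-5 + 5*W) = 10 - 10*W)
l(31)*(-298) = (10 - 10*31)*(-298) = (10 - 310)*(-298) = -300*(-298) = 89400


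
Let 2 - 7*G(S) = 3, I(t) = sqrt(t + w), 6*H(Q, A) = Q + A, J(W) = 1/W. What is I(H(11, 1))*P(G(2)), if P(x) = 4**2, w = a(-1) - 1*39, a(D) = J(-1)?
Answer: 16*I*sqrt(38) ≈ 98.631*I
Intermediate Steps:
H(Q, A) = A/6 + Q/6 (H(Q, A) = (Q + A)/6 = (A + Q)/6 = A/6 + Q/6)
a(D) = -1 (a(D) = 1/(-1) = -1)
w = -40 (w = -1 - 1*39 = -1 - 39 = -40)
I(t) = sqrt(-40 + t) (I(t) = sqrt(t - 40) = sqrt(-40 + t))
G(S) = -1/7 (G(S) = 2/7 - 1/7*3 = 2/7 - 3/7 = -1/7)
P(x) = 16
I(H(11, 1))*P(G(2)) = sqrt(-40 + ((1/6)*1 + (1/6)*11))*16 = sqrt(-40 + (1/6 + 11/6))*16 = sqrt(-40 + 2)*16 = sqrt(-38)*16 = (I*sqrt(38))*16 = 16*I*sqrt(38)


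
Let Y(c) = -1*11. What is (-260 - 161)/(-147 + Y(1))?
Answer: 421/158 ≈ 2.6646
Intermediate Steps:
Y(c) = -11
(-260 - 161)/(-147 + Y(1)) = (-260 - 161)/(-147 - 11) = -421/(-158) = -421*(-1/158) = 421/158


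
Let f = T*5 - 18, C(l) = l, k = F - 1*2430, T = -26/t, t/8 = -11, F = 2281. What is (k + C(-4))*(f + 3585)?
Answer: -24022989/44 ≈ -5.4598e+5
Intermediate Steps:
t = -88 (t = 8*(-11) = -88)
T = 13/44 (T = -26/(-88) = -26*(-1/88) = 13/44 ≈ 0.29545)
k = -149 (k = 2281 - 1*2430 = 2281 - 2430 = -149)
f = -727/44 (f = (13/44)*5 - 18 = 65/44 - 18 = -727/44 ≈ -16.523)
(k + C(-4))*(f + 3585) = (-149 - 4)*(-727/44 + 3585) = -153*157013/44 = -24022989/44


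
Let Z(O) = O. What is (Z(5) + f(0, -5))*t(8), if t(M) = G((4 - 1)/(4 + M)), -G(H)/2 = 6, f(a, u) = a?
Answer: -60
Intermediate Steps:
G(H) = -12 (G(H) = -2*6 = -12)
t(M) = -12
(Z(5) + f(0, -5))*t(8) = (5 + 0)*(-12) = 5*(-12) = -60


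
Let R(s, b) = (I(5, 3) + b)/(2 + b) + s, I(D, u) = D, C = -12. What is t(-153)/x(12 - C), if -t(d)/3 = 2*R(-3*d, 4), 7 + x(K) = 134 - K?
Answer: -2763/103 ≈ -26.825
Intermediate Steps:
R(s, b) = s + (5 + b)/(2 + b) (R(s, b) = (5 + b)/(2 + b) + s = s + (5 + b)/(2 + b))
x(K) = 127 - K (x(K) = -7 + (134 - K) = 127 - K)
t(d) = -9 + 18*d (t(d) = -6*(5 + 4 + 2*(-3*d) + 4*(-3*d))/(2 + 4) = -6*(5 + 4 - 6*d - 12*d)/6 = -6*(9 - 18*d)/6 = -6*(3/2 - 3*d) = -3*(3 - 6*d) = -9 + 18*d)
t(-153)/x(12 - C) = (-9 + 18*(-153))/(127 - (12 - 1*(-12))) = (-9 - 2754)/(127 - (12 + 12)) = -2763/(127 - 1*24) = -2763/(127 - 24) = -2763/103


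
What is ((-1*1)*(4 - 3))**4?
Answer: 1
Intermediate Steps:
((-1*1)*(4 - 3))**4 = (-1*1)**4 = (-1)**4 = 1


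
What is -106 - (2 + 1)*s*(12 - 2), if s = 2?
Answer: -166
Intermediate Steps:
-106 - (2 + 1)*s*(12 - 2) = -106 - (2 + 1)*2*(12 - 2) = -106 - 3*2*10 = -106 - 6*10 = -106 - 1*60 = -106 - 60 = -166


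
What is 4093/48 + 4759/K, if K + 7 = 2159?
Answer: 1129571/12912 ≈ 87.482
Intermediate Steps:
K = 2152 (K = -7 + 2159 = 2152)
4093/48 + 4759/K = 4093/48 + 4759/2152 = 1129571/12912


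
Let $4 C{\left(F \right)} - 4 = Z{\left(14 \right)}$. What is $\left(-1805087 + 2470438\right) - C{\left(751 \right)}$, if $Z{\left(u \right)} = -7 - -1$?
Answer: $\frac{1330703}{2} \approx 6.6535 \cdot 10^{5}$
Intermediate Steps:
$Z{\left(u \right)} = -6$ ($Z{\left(u \right)} = -7 + 1 = -6$)
$C{\left(F \right)} = - \frac{1}{2}$ ($C{\left(F \right)} = 1 + \frac{1}{4} \left(-6\right) = 1 - \frac{3}{2} = - \frac{1}{2}$)
$\left(-1805087 + 2470438\right) - C{\left(751 \right)} = \left(-1805087 + 2470438\right) - - \frac{1}{2} = 665351 + \frac{1}{2} = \frac{1330703}{2}$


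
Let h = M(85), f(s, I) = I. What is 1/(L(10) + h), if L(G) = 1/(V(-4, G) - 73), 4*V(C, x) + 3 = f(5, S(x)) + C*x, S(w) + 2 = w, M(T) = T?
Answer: 327/27791 ≈ 0.011766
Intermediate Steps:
S(w) = -2 + w
V(C, x) = -5/4 + x/4 + C*x/4 (V(C, x) = -¾ + ((-2 + x) + C*x)/4 = -¾ + (-2 + x + C*x)/4 = -¾ + (-½ + x/4 + C*x/4) = -5/4 + x/4 + C*x/4)
h = 85
L(G) = 1/(-297/4 - 3*G/4) (L(G) = 1/((-5/4 + G/4 + (¼)*(-4)*G) - 73) = 1/((-5/4 + G/4 - G) - 73) = 1/((-5/4 - 3*G/4) - 73) = 1/(-297/4 - 3*G/4))
1/(L(10) + h) = 1/(-4/(297 + 3*10) + 85) = 1/(-4/(297 + 30) + 85) = 1/(-4/327 + 85) = 1/(27791/327) = 327/27791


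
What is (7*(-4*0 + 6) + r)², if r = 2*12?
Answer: 4356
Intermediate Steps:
r = 24
(7*(-4*0 + 6) + r)² = (7*(-4*0 + 6) + 24)² = (7*(0 + 6) + 24)² = (7*6 + 24)² = (42 + 24)² = 66² = 4356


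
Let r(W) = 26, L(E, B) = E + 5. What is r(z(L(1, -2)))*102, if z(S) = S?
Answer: 2652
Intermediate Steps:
L(E, B) = 5 + E
r(z(L(1, -2)))*102 = 26*102 = 2652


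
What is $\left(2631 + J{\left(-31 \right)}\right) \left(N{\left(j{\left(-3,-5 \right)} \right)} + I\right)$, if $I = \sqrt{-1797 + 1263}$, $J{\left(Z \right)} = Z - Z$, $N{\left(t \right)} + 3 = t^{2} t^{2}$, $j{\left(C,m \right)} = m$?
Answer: $1636482 + 2631 i \sqrt{534} \approx 1.6365 \cdot 10^{6} + 60798.0 i$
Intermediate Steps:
$N{\left(t \right)} = -3 + t^{4}$ ($N{\left(t \right)} = -3 + t^{2} t^{2} = -3 + t^{4}$)
$J{\left(Z \right)} = 0$
$I = i \sqrt{534}$ ($I = \sqrt{-534} = i \sqrt{534} \approx 23.108 i$)
$\left(2631 + J{\left(-31 \right)}\right) \left(N{\left(j{\left(-3,-5 \right)} \right)} + I\right) = \left(2631 + 0\right) \left(\left(-3 + \left(-5\right)^{4}\right) + i \sqrt{534}\right) = 2631 \left(\left(-3 + 625\right) + i \sqrt{534}\right) = 2631 \left(622 + i \sqrt{534}\right) = 1636482 + 2631 i \sqrt{534}$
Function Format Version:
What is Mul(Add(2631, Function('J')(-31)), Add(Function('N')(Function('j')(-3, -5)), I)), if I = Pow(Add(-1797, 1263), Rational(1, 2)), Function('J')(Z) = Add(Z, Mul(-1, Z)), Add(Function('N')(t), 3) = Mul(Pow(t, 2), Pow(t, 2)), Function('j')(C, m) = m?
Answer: Add(1636482, Mul(2631, I, Pow(534, Rational(1, 2)))) ≈ Add(1.6365e+6, Mul(60798., I))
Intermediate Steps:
Function('N')(t) = Add(-3, Pow(t, 4)) (Function('N')(t) = Add(-3, Mul(Pow(t, 2), Pow(t, 2))) = Add(-3, Pow(t, 4)))
Function('J')(Z) = 0
I = Mul(I, Pow(534, Rational(1, 2))) (I = Pow(-534, Rational(1, 2)) = Mul(I, Pow(534, Rational(1, 2))) ≈ Mul(23.108, I))
Mul(Add(2631, Function('J')(-31)), Add(Function('N')(Function('j')(-3, -5)), I)) = Mul(Add(2631, 0), Add(Add(-3, Pow(-5, 4)), Mul(I, Pow(534, Rational(1, 2))))) = Mul(2631, Add(Add(-3, 625), Mul(I, Pow(534, Rational(1, 2))))) = Mul(2631, Add(622, Mul(I, Pow(534, Rational(1, 2))))) = Add(1636482, Mul(2631, I, Pow(534, Rational(1, 2))))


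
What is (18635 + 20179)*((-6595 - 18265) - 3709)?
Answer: -1108877166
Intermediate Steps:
(18635 + 20179)*((-6595 - 18265) - 3709) = 38814*(-24860 - 3709) = 38814*(-28569) = -1108877166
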